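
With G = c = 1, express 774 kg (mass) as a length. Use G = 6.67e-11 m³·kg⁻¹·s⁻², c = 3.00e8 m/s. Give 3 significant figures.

In G = c = 1 units mass has dimensions of length; the conversion factor is G/c².
774 kg × (G/c²) = 5.74e-25 m

5.74e-25 m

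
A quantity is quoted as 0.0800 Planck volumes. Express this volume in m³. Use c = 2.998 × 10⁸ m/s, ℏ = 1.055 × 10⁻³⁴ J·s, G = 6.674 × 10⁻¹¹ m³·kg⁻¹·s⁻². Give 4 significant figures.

3.379 × 10⁻¹⁰⁶ m³

One Planck volume: V_P = (ℏG/c³)^(3/2) = 4.224 × 10⁻¹⁰⁵ m³.
0.0800 × 4.224 × 10⁻¹⁰⁵ m³ = 3.379 × 10⁻¹⁰⁶ m³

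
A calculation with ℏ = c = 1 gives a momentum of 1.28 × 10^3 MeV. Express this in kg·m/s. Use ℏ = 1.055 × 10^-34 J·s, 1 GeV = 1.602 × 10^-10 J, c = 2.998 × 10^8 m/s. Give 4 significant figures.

6.840 × 10^-19 kg·m/s

Momentum is [E]/c; divide by c.
1 GeV → 1/c × (1 GeV in J) = 5.344 × 10^-19 kg·m/s.
Convert the energy scale: 1.28 × 10^3 MeV = 1.28 GeV.
Result: 1.28 × 5.344 × 10^-19 = 6.840 × 10^-19 kg·m/s.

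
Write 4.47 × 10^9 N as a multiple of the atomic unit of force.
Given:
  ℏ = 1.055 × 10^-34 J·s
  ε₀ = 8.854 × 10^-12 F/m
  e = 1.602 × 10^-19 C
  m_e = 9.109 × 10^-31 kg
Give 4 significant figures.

atomic unit of force: F_au = E_h/a₀ = m_e²e⁶/((4πε₀)³ℏ⁴) = 8.220 × 10^-8 N.
4.47 × 10^9 / 8.220 × 10^-8 = 5.438 × 10^16

5.438 × 10^16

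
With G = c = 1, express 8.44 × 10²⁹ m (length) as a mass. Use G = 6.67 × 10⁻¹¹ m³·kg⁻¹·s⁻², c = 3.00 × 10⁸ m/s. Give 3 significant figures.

Length → mass via c²/G.
8.44 × 10²⁹ m × (c²/G) = 1.14 × 10⁵⁷ kg

1.14 × 10⁵⁷ kg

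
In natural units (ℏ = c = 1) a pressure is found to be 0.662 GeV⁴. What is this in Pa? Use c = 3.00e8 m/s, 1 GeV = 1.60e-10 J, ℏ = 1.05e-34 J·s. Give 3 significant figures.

1.39e37 Pa

Pressure is [E]/[L]³ = [E]⁴/(ℏc)³.
1 GeV⁴ → 1/(ℏc)³ × (1 GeV in J)⁴ = 2.10e37 Pa.
Result: 0.662 × 2.10e37 = 1.39e37 Pa.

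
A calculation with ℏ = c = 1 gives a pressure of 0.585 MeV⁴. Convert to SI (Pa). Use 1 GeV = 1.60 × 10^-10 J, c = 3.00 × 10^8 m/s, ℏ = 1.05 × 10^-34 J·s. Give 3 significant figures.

Pressure is [E]/[L]³ = [E]⁴/(ℏc)³.
1 GeV⁴ → 1/(ℏc)³ × (1 GeV in J)⁴ = 2.10 × 10^37 Pa.
Convert the energy scale: 0.585 MeV⁴ = 5.85 × 10^-13 GeV⁴.
Result: 5.85 × 10^-13 × 2.10 × 10^37 = 1.23 × 10^25 Pa.

1.23 × 10^25 Pa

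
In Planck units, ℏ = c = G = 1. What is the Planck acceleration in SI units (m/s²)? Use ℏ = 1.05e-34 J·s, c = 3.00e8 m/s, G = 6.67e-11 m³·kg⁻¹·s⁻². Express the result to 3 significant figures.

From ℏ = c = G = 1 the acceleration scale is a_P = √(c⁷/(ℏG)).
  = √(3.12e103)
  = 5.59e51 m/s²

5.59e51 m/s²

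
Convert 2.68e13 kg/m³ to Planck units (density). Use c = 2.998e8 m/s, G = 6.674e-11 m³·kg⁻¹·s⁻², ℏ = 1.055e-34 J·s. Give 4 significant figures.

Planck density: ρ_P = c⁵/(ℏG²) = 5.154e96 kg/m³.
2.68e13 / 5.154e96 = 5.200e-84

5.200e-84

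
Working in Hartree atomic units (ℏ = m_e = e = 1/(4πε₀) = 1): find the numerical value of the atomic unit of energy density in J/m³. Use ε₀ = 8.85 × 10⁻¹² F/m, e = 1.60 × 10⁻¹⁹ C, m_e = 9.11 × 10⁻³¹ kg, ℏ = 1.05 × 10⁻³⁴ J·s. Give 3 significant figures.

The unique combination of the constants set to 1 with dimensions of energy density is u_au = E_h/a₀³ = m_e⁴e¹⁰/((4πε₀)⁵ℏ⁸).
E_h = 4.38 × 10⁻¹⁸ J
a₀ = 5.26 × 10⁻¹¹ m
E_h/a₀³ = 3.01 × 10¹³ J/m³

3.01 × 10¹³ J/m³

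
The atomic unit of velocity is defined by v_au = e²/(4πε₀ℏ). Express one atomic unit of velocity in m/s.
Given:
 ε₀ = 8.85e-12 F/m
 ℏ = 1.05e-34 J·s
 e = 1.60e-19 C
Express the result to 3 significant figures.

2.19e6 m/s

v_au = e²/(4πε₀ℏ)
  = 2.56e-38 / 1.17e-44
  = 2.19e6 m/s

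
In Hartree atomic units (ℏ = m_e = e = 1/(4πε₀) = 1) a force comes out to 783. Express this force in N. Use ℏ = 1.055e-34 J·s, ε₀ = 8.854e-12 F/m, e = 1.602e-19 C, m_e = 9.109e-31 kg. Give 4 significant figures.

One atomic unit of force: F_au = E_h/a₀ = m_e²e⁶/((4πε₀)³ℏ⁴) = 8.220e-8 N.
783 × 8.220e-8 N = 6.436e-5 N

6.436e-5 N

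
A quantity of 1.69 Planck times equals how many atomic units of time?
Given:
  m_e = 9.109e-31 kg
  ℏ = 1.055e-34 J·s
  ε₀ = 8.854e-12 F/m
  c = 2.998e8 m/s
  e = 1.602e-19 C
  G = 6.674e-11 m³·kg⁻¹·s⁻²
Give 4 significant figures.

3.761e-27

Planck time: t_P = √(ℏG/c⁵) = 5.392e-44 s
atomic unit of time: τ_au = (4πε₀)²ℏ³/(m_e e⁴) = 2.423e-17 s
1.69 × 5.392e-44 / 2.423e-17 = 3.761e-27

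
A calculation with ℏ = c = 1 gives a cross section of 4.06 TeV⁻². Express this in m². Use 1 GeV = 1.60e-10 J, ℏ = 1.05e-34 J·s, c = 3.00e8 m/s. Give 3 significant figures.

1.57e-37 m²

Area is [L]² = [E]⁻²·(ℏc)²; restore (ℏc)².
1 GeV⁻² → (ℏc)² × (1 GeV in J)⁻² = 3.88e-32 m².
Convert the energy scale: 4.06 TeV⁻² = 4.06e-6 GeV⁻².
Result: 4.06e-6 × 3.88e-32 = 1.57e-37 m².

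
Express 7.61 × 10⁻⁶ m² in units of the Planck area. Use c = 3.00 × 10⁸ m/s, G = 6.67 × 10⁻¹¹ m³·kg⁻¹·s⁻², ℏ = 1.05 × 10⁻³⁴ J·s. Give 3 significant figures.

Planck area: A_P = ℏG/c³ = 2.59 × 10⁻⁷⁰ m².
7.61 × 10⁻⁶ / 2.59 × 10⁻⁷⁰ = 2.93 × 10⁶⁴

2.93 × 10⁶⁴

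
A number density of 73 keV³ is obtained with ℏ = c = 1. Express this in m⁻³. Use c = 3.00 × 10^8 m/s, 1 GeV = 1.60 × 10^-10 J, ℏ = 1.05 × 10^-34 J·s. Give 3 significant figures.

9.57 × 10^30 m⁻³

Number density is [L]⁻³ = [E]³/(ℏc)³.
1 GeV³ → 1/(ℏc)³ × (1 GeV in J)³ = 1.31 × 10^47 m⁻³.
Convert the energy scale: 73 keV³ = 7.30 × 10^-17 GeV³.
Result: 7.30 × 10^-17 × 1.31 × 10^47 = 9.57 × 10^30 m⁻³.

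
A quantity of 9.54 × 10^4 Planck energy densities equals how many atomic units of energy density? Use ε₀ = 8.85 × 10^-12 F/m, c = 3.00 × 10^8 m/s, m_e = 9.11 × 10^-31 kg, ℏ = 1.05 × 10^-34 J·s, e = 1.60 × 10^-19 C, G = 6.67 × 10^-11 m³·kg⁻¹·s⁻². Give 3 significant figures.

Planck energy density: u_P = c⁷/(ℏG²) = 4.68 × 10^113 J/m³
atomic unit of energy density: u_au = E_h/a₀³ = m_e⁴e¹⁰/((4πε₀)⁵ℏ⁸) = 3.01 × 10^13 J/m³
9.54 × 10^4 × 4.68 × 10^113 / 3.01 × 10^13 = 1.48 × 10^105

1.48 × 10^105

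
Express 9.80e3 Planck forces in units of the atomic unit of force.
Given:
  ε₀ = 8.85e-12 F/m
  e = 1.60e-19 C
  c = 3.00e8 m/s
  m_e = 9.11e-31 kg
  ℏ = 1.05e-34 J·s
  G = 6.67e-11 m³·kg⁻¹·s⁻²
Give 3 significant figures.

1.43e55

Planck force: F_P = c⁴/G = 1.21e44 N
atomic unit of force: F_au = E_h/a₀ = m_e²e⁶/((4πε₀)³ℏ⁴) = 8.33e-8 N
9.80e3 × 1.21e44 / 8.33e-8 = 1.43e55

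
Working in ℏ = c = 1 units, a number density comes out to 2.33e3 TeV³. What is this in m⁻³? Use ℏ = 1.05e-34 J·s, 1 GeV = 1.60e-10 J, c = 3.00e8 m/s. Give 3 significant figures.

Number density is [L]⁻³ = [E]³/(ℏc)³.
1 GeV³ → 1/(ℏc)³ × (1 GeV in J)³ = 1.31e47 m⁻³.
Convert the energy scale: 2.33e3 TeV³ = 2.33e12 GeV³.
Result: 2.33e12 × 1.31e47 = 3.05e59 m⁻³.

3.05e59 m⁻³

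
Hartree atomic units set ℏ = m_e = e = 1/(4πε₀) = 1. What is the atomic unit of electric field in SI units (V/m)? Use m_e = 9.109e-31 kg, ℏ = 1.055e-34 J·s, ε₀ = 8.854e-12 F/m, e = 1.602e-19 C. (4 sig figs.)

5.131e11 V/m

From ℏ = m_e = e = 1/(4πε₀) = 1 the electric field scale is E_au = E_h/(e a₀) = m_e²e⁵/((4πε₀)³ℏ⁴).
E_h = 4.354e-18 J
a₀ = 5.297e-11 m
E_h/(e·a₀) = 5.131e11 V/m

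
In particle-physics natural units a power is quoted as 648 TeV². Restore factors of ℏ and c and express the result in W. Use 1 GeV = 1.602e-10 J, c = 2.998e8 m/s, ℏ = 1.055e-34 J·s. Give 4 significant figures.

1.576e23 W

Power is [E]/[T] = [E]²/ℏ.
1 GeV² → 1/ℏ × (1 GeV in J)² = 2.433e14 W.
Convert the energy scale: 648 TeV² = 6.48e8 GeV².
Result: 6.48e8 × 2.433e14 = 1.576e23 W.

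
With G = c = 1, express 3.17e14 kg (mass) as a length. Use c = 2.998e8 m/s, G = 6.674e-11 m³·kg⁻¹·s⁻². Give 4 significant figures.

2.354e-13 m

In G = c = 1 units mass has dimensions of length; the conversion factor is G/c².
3.17e14 kg × (G/c²) = 2.354e-13 m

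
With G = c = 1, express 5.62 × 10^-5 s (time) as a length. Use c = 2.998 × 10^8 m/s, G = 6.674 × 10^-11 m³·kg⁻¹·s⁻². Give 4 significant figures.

Time → length via c.
5.62 × 10^-5 s × (c) = 1.685 × 10^4 m

1.685 × 10^4 m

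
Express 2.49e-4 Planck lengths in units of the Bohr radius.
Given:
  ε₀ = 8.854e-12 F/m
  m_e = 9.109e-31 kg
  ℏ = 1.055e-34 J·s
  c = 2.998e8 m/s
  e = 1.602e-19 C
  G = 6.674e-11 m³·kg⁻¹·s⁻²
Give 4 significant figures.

Planck length: ℓ_P = √(ℏG/c³) = 1.616e-35 m
Bohr radius: a₀ = 4πε₀ℏ²/(m_e e²) = 5.297e-11 m
2.49e-4 × 1.616e-35 / 5.297e-11 = 7.598e-29

7.598e-29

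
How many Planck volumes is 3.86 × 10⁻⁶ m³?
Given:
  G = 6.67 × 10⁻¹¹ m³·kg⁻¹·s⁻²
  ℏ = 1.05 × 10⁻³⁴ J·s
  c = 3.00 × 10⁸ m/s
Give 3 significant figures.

Planck volume: V_P = (ℏG/c³)^(3/2) = 4.18 × 10⁻¹⁰⁵ m³.
3.86 × 10⁻⁶ / 4.18 × 10⁻¹⁰⁵ = 9.24 × 10⁹⁸

9.24 × 10⁹⁸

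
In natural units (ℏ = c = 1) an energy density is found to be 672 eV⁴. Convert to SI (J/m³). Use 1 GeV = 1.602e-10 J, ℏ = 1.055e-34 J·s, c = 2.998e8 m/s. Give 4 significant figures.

[E]/[L]³ = [E]⁴/(ℏc)³; restore (ℏc)⁻³.
1 GeV⁴ → 1/(ℏc)³ × (1 GeV in J)⁴ = 2.082e37 J/m³.
Convert the energy scale: 672 eV⁴ = 6.72e-34 GeV⁴.
Result: 6.72e-34 × 2.082e37 = 1.399e4 J/m³.

1.399e4 J/m³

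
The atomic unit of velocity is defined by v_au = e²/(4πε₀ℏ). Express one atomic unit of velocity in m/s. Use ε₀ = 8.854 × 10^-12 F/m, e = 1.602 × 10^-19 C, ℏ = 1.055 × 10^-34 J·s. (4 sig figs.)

v_au = e²/(4πε₀ℏ)
  = 2.566 × 10^-38 / 1.174 × 10^-44
  = 2.186 × 10^6 m/s

2.186 × 10^6 m/s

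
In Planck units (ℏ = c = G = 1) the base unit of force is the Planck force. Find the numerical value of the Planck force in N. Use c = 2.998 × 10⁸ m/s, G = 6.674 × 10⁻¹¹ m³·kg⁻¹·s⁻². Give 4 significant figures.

F_P = c⁴/G
  = 8.078 × 10³³ / 6.674 × 10⁻¹¹
  = 1.210 × 10⁴⁴ N

1.210 × 10⁴⁴ N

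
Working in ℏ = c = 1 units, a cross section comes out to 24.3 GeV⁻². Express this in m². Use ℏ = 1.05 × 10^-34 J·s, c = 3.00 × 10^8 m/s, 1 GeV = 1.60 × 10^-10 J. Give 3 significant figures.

9.42 × 10^-31 m²

Area is [L]² = [E]⁻²·(ℏc)²; restore (ℏc)².
1 GeV⁻² → (ℏc)² × (1 GeV in J)⁻² = 3.88 × 10^-32 m².
Result: 24.3 × 3.88 × 10^-32 = 9.42 × 10^-31 m².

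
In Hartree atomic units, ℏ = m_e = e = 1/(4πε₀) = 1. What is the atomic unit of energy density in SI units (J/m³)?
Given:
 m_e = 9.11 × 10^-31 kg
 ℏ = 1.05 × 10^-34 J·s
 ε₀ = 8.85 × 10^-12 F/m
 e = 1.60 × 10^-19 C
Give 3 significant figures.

The unique combination of the constants set to 1 with dimensions of energy density is u_au = E_h/a₀³ = m_e⁴e¹⁰/((4πε₀)⁵ℏ⁸).
E_h = 4.38 × 10^-18 J
a₀ = 5.26 × 10^-11 m
E_h/a₀³ = 3.01 × 10^13 J/m³

3.01 × 10^13 J/m³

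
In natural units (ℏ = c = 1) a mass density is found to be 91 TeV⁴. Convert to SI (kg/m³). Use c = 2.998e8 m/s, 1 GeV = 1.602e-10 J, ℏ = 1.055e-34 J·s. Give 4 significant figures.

2.108e34 kg/m³

Mass density is [E]/(c²[L]³) = [E]⁴/(ℏ³c⁵).
1 GeV⁴ → 1/(ℏ³c⁵) × (1 GeV in J)⁴ = 2.316e20 kg/m³.
Convert the energy scale: 91 TeV⁴ = 9.10e13 GeV⁴.
Result: 9.10e13 × 2.316e20 = 2.108e34 kg/m³.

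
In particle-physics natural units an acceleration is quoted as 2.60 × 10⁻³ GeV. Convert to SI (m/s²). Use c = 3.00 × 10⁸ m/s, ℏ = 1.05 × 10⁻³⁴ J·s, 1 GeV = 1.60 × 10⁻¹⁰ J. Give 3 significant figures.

Acceleration is [L]/[T]² = c·[E]/ℏ.
1 GeV → c/ℏ × (1 GeV in J) = 4.57 × 10³² m/s².
Result: 2.60 × 10⁻³ × 4.57 × 10³² = 1.19 × 10³⁰ m/s².

1.19 × 10³⁰ m/s²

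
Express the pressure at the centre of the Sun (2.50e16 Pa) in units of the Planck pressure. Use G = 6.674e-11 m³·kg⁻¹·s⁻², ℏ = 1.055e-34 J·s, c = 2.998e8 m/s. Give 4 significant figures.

5.397e-98

Planck pressure: p_P = c⁷/(ℏG²) = 4.632e113 Pa.
2.50e16 / 4.632e113 = 5.397e-98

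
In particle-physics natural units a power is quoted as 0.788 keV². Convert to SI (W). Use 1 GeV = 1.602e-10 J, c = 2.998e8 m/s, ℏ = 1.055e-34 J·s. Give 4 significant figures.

Power is [E]/[T] = [E]²/ℏ.
1 GeV² → 1/ℏ × (1 GeV in J)² = 2.433e14 W.
Convert the energy scale: 0.788 keV² = 7.88e-13 GeV².
Result: 7.88e-13 × 2.433e14 = 191.7 W.

191.7 W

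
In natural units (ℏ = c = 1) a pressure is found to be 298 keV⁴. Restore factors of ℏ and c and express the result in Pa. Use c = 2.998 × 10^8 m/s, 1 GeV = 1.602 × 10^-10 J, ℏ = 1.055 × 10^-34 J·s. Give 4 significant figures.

Pressure is [E]/[L]³ = [E]⁴/(ℏc)³.
1 GeV⁴ → 1/(ℏc)³ × (1 GeV in J)⁴ = 2.082 × 10^37 Pa.
Convert the energy scale: 298 keV⁴ = 2.98 × 10^-22 GeV⁴.
Result: 2.98 × 10^-22 × 2.082 × 10^37 = 6.203 × 10^15 Pa.

6.203 × 10^15 Pa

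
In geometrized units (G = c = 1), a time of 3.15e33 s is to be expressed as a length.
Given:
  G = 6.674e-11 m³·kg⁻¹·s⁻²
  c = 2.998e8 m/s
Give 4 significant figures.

9.444e41 m

Time → length via c.
3.15e33 s × (c) = 9.444e41 m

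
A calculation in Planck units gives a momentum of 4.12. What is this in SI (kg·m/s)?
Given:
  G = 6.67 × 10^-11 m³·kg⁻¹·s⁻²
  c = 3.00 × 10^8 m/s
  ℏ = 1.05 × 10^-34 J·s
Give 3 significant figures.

26.9 kg·m/s

One Planck momentum: p_P = √(ℏc³/G) = 6.52 kg·m/s.
4.12 × 6.52 kg·m/s = 26.9 kg·m/s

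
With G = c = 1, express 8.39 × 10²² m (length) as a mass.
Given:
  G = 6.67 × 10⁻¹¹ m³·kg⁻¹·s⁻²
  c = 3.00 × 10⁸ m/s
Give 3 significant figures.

Length → mass via c²/G.
8.39 × 10²² m × (c²/G) = 1.13 × 10⁵⁰ kg

1.13 × 10⁵⁰ kg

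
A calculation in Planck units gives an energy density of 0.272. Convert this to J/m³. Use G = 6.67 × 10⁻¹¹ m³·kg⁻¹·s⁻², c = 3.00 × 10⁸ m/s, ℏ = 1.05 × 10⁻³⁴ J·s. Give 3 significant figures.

1.27 × 10¹¹³ J/m³

One Planck energy density: u_P = c⁷/(ℏG²) = 4.68 × 10¹¹³ J/m³.
0.272 × 4.68 × 10¹¹³ J/m³ = 1.27 × 10¹¹³ J/m³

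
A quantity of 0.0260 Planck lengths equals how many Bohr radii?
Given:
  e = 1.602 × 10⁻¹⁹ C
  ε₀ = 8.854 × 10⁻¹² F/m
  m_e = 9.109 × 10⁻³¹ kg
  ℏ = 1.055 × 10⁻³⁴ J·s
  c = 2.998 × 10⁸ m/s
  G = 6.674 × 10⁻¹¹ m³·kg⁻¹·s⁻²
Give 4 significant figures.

Planck length: ℓ_P = √(ℏG/c³) = 1.616 × 10⁻³⁵ m
Bohr radius: a₀ = 4πε₀ℏ²/(m_e e²) = 5.297 × 10⁻¹¹ m
0.0260 × 1.616 × 10⁻³⁵ / 5.297 × 10⁻¹¹ = 7.934 × 10⁻²⁷

7.934 × 10⁻²⁷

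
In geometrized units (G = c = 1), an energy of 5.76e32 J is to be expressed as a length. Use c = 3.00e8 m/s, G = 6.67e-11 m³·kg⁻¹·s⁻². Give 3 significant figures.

Energy → length via G/c⁴.
5.76e32 J × (G/c⁴) = 4.74e-12 m

4.74e-12 m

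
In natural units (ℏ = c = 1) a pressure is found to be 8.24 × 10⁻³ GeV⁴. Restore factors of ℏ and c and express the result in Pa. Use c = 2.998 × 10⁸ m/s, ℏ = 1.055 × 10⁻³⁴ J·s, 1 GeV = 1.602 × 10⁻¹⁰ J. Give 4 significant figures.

1.715 × 10³⁵ Pa

Pressure is [E]/[L]³ = [E]⁴/(ℏc)³.
1 GeV⁴ → 1/(ℏc)³ × (1 GeV in J)⁴ = 2.082 × 10³⁷ Pa.
Result: 8.24 × 10⁻³ × 2.082 × 10³⁷ = 1.715 × 10³⁵ Pa.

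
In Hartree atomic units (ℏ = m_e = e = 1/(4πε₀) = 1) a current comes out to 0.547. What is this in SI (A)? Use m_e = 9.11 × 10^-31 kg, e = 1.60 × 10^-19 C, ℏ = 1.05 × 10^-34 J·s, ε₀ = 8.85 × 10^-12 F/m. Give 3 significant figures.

3.65 × 10^-3 A

One atomic unit of electric current: I_au = e E_h/ℏ = m_e e⁵/((4πε₀)²ℏ³) = 6.67 × 10^-3 A.
0.547 × 6.67 × 10^-3 A = 3.65 × 10^-3 A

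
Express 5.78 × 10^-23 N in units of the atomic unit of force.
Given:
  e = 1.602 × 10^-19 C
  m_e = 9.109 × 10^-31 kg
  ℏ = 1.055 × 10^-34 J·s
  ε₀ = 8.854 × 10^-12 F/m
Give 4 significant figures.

7.032 × 10^-16

atomic unit of force: F_au = E_h/a₀ = m_e²e⁶/((4πε₀)³ℏ⁴) = 8.220 × 10^-8 N.
5.78 × 10^-23 / 8.220 × 10^-8 = 7.032 × 10^-16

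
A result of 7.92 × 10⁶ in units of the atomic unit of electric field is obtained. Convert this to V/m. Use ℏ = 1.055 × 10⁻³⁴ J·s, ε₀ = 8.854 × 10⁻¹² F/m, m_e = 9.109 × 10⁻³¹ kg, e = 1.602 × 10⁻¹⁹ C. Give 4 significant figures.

4.064 × 10¹⁸ V/m

One atomic unit of electric field: E_au = E_h/(e a₀) = m_e²e⁵/((4πε₀)³ℏ⁴) = 5.131 × 10¹¹ V/m.
7.92 × 10⁶ × 5.131 × 10¹¹ V/m = 4.064 × 10¹⁸ V/m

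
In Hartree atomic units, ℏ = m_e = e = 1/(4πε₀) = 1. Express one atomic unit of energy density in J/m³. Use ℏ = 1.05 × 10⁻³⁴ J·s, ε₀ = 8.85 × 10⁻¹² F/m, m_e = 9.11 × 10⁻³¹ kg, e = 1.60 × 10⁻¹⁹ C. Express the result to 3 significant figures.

Dimensional analysis gives u_au = E_h/a₀³ = m_e⁴e¹⁰/((4πε₀)⁵ℏ⁸).
E_h = 4.38 × 10⁻¹⁸ J
a₀ = 5.26 × 10⁻¹¹ m
E_h/a₀³ = 3.01 × 10¹³ J/m³

3.01 × 10¹³ J/m³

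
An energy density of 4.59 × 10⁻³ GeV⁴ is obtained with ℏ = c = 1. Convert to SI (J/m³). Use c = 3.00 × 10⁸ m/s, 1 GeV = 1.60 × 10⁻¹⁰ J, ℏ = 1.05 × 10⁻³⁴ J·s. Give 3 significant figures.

[E]/[L]³ = [E]⁴/(ℏc)³; restore (ℏc)⁻³.
1 GeV⁴ → 1/(ℏc)³ × (1 GeV in J)⁴ = 2.10 × 10³⁷ J/m³.
Result: 4.59 × 10⁻³ × 2.10 × 10³⁷ = 9.62 × 10³⁴ J/m³.

9.62 × 10³⁴ J/m³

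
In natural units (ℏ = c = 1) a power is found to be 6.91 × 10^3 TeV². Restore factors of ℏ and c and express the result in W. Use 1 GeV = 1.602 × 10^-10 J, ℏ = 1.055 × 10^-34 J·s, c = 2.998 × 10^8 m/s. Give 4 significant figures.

Power is [E]/[T] = [E]²/ℏ.
1 GeV² → 1/ℏ × (1 GeV in J)² = 2.433 × 10^14 W.
Convert the energy scale: 6.91 × 10^3 TeV² = 6.91 × 10^9 GeV².
Result: 6.91 × 10^9 × 2.433 × 10^14 = 1.681 × 10^24 W.

1.681 × 10^24 W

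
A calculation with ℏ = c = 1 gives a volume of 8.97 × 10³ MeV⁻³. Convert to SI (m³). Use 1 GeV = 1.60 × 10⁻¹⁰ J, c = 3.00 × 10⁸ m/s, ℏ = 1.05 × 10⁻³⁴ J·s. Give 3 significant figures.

Volume is [L]³ = [E]⁻³·(ℏc)³.
1 GeV⁻³ → (ℏc)³ × (1 GeV in J)⁻³ = 7.63 × 10⁻⁴⁸ m³.
Convert the energy scale: 8.97 × 10³ MeV⁻³ = 8.97 × 10¹² GeV⁻³.
Result: 8.97 × 10¹² × 7.63 × 10⁻⁴⁸ = 6.84 × 10⁻³⁵ m³.

6.84 × 10⁻³⁵ m³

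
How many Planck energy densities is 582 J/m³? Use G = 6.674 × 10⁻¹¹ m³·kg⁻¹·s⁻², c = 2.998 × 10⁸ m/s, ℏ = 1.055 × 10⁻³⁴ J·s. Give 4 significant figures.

1.256 × 10⁻¹¹¹

Planck energy density: u_P = c⁷/(ℏG²) = 4.632 × 10¹¹³ J/m³.
582 / 4.632 × 10¹¹³ = 1.256 × 10⁻¹¹¹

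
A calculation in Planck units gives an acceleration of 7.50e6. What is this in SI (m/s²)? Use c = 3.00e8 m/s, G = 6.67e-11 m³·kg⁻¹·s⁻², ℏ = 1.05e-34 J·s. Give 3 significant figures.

4.19e58 m/s²

One Planck acceleration: a_P = √(c⁷/(ℏG)) = 5.59e51 m/s².
7.50e6 × 5.59e51 m/s² = 4.19e58 m/s²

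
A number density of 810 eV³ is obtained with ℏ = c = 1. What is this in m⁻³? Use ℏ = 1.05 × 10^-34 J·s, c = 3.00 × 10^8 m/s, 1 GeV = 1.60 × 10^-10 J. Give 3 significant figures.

1.06 × 10^23 m⁻³

Number density is [L]⁻³ = [E]³/(ℏc)³.
1 GeV³ → 1/(ℏc)³ × (1 GeV in J)³ = 1.31 × 10^47 m⁻³.
Convert the energy scale: 810 eV³ = 8.10 × 10^-25 GeV³.
Result: 8.10 × 10^-25 × 1.31 × 10^47 = 1.06 × 10^23 m⁻³.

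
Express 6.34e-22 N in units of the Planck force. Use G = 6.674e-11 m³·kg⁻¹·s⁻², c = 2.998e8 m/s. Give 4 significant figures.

Planck force: F_P = c⁴/G = 1.210e44 N.
6.34e-22 / 1.210e44 = 5.238e-66

5.238e-66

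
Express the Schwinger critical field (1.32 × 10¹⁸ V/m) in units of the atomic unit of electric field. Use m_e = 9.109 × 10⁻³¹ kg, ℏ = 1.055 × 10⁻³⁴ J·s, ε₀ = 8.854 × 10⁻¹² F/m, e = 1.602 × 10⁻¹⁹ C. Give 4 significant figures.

2.573 × 10⁶

atomic unit of electric field: E_au = E_h/(e a₀) = m_e²e⁵/((4πε₀)³ℏ⁴) = 5.131 × 10¹¹ V/m.
1.32 × 10¹⁸ / 5.131 × 10¹¹ = 2.573 × 10⁶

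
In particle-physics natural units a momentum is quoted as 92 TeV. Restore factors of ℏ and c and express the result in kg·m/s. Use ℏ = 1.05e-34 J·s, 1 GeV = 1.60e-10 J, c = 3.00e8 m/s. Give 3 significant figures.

Momentum is [E]/c; divide by c.
1 GeV → 1/c × (1 GeV in J) = 5.33e-19 kg·m/s.
Convert the energy scale: 92 TeV = 9.20e4 GeV.
Result: 9.20e4 × 5.33e-19 = 4.91e-14 kg·m/s.

4.91e-14 kg·m/s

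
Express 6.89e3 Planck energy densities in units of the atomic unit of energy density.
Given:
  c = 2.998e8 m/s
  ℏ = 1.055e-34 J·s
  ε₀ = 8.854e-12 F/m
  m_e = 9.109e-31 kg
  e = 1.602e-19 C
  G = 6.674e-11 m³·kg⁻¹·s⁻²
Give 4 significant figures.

Planck energy density: u_P = c⁷/(ℏG²) = 4.632e113 J/m³
atomic unit of energy density: u_au = E_h/a₀³ = m_e⁴e¹⁰/((4πε₀)⁵ℏ⁸) = 2.929e13 J/m³
6.89e3 × 4.632e113 / 2.929e13 = 1.090e104

1.090e104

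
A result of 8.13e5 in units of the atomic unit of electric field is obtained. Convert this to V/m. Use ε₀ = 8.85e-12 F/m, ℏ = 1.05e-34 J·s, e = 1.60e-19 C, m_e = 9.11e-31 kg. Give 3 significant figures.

One atomic unit of electric field: E_au = E_h/(e a₀) = m_e²e⁵/((4πε₀)³ℏ⁴) = 5.20e11 V/m.
8.13e5 × 5.20e11 V/m = 4.23e17 V/m

4.23e17 V/m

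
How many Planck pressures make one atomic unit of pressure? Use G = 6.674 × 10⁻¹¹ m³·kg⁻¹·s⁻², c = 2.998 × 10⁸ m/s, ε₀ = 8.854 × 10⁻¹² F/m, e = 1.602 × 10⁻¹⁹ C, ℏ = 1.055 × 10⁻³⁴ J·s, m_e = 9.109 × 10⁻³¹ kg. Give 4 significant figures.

atomic unit of pressure: P_au = E_h/a₀³ = m_e⁴e¹⁰/((4πε₀)⁵ℏ⁸) = 2.929 × 10¹³ Pa
Planck pressure: p_P = c⁷/(ℏG²) = 4.632 × 10¹¹³ Pa
ratio = 2.929 × 10¹³ / 4.632 × 10¹¹³ = 6.323 × 10⁻¹⁰¹

6.323 × 10⁻¹⁰¹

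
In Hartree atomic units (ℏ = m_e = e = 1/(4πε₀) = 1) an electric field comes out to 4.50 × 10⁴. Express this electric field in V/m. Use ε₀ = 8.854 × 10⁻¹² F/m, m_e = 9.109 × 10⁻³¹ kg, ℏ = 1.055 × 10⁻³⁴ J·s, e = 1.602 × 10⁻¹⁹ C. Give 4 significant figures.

2.309 × 10¹⁶ V/m

One atomic unit of electric field: E_au = E_h/(e a₀) = m_e²e⁵/((4πε₀)³ℏ⁴) = 5.131 × 10¹¹ V/m.
4.50 × 10⁴ × 5.131 × 10¹¹ V/m = 2.309 × 10¹⁶ V/m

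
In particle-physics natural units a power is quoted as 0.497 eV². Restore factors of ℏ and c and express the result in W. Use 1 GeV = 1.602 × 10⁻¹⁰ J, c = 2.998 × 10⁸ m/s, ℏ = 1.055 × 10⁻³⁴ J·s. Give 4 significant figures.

1.209 × 10⁻⁴ W

Power is [E]/[T] = [E]²/ℏ.
1 GeV² → 1/ℏ × (1 GeV in J)² = 2.433 × 10¹⁴ W.
Convert the energy scale: 0.497 eV² = 4.97 × 10⁻¹⁹ GeV².
Result: 4.97 × 10⁻¹⁹ × 2.433 × 10¹⁴ = 1.209 × 10⁻⁴ W.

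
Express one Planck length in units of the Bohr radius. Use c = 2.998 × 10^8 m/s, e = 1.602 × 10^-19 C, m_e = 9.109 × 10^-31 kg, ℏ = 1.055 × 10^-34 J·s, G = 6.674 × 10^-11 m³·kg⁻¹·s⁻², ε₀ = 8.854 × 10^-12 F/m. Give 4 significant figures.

3.051 × 10^-25

Planck length: ℓ_P = √(ℏG/c³) = 1.616 × 10^-35 m
Bohr radius: a₀ = 4πε₀ℏ²/(m_e e²) = 5.297 × 10^-11 m
ratio = 1.616 × 10^-35 / 5.297 × 10^-11 = 3.051 × 10^-25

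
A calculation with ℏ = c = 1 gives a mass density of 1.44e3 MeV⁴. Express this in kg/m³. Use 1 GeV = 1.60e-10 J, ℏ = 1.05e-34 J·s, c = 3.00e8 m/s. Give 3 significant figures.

3.35e11 kg/m³

Mass density is [E]/(c²[L]³) = [E]⁴/(ℏ³c⁵).
1 GeV⁴ → 1/(ℏ³c⁵) × (1 GeV in J)⁴ = 2.33e20 kg/m³.
Convert the energy scale: 1.44e3 MeV⁴ = 1.44e-9 GeV⁴.
Result: 1.44e-9 × 2.33e20 = 3.35e11 kg/m³.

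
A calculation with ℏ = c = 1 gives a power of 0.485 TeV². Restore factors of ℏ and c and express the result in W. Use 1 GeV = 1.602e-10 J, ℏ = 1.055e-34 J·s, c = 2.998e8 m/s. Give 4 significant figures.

Power is [E]/[T] = [E]²/ℏ.
1 GeV² → 1/ℏ × (1 GeV in J)² = 2.433e14 W.
Convert the energy scale: 0.485 TeV² = 4.85e5 GeV².
Result: 4.85e5 × 2.433e14 = 1.180e20 W.

1.180e20 W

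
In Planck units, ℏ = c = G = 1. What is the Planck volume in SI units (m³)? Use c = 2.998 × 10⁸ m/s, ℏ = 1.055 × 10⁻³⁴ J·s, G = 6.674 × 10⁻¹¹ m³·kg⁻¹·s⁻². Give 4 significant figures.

The unique combination of the constants set to 1 with dimensions of volume is V_P = (ℏG/c³)^(3/2).
  = √(1.784 × 10⁻²⁰⁹)
  = 4.224 × 10⁻¹⁰⁵ m³

4.224 × 10⁻¹⁰⁵ m³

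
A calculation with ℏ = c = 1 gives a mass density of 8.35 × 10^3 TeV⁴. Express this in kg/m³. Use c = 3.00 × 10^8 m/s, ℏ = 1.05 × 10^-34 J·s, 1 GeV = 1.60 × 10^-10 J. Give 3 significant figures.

Mass density is [E]/(c²[L]³) = [E]⁴/(ℏ³c⁵).
1 GeV⁴ → 1/(ℏ³c⁵) × (1 GeV in J)⁴ = 2.33 × 10^20 kg/m³.
Convert the energy scale: 8.35 × 10^3 TeV⁴ = 8.35 × 10^15 GeV⁴.
Result: 8.35 × 10^15 × 2.33 × 10^20 = 1.95 × 10^36 kg/m³.

1.95 × 10^36 kg/m³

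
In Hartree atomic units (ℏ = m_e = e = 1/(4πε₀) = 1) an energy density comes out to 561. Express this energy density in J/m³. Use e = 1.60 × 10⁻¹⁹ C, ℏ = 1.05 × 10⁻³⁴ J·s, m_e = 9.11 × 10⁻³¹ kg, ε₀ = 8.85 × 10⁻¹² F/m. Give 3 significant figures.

One atomic unit of energy density: u_au = E_h/a₀³ = m_e⁴e¹⁰/((4πε₀)⁵ℏ⁸) = 3.01 × 10¹³ J/m³.
561 × 3.01 × 10¹³ J/m³ = 1.69 × 10¹⁶ J/m³

1.69 × 10¹⁶ J/m³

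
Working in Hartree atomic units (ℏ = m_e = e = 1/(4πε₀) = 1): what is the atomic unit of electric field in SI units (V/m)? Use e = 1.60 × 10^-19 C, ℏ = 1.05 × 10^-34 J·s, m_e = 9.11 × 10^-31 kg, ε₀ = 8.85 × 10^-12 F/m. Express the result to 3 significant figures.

From ℏ = m_e = e = 1/(4πε₀) = 1 the electric field scale is E_au = E_h/(e a₀) = m_e²e⁵/((4πε₀)³ℏ⁴).
E_h = 4.38 × 10^-18 J
a₀ = 5.26 × 10^-11 m
E_h/(e·a₀) = 5.20 × 10^11 V/m

5.20 × 10^11 V/m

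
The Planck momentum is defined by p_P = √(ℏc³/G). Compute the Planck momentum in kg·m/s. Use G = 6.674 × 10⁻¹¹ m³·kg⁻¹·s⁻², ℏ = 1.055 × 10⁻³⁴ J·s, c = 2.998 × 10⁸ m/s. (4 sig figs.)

6.527 kg·m/s

p_P = √(ℏc³/G)
  = √(42.60)
  = 6.527 kg·m/s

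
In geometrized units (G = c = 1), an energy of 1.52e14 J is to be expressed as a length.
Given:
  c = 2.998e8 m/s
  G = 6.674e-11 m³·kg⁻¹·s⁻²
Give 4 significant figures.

1.256e-30 m

Energy → length via G/c⁴.
1.52e14 J × (G/c⁴) = 1.256e-30 m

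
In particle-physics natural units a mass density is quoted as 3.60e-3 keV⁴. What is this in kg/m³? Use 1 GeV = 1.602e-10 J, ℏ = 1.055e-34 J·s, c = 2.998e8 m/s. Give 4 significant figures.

Mass density is [E]/(c²[L]³) = [E]⁴/(ℏ³c⁵).
1 GeV⁴ → 1/(ℏ³c⁵) × (1 GeV in J)⁴ = 2.316e20 kg/m³.
Convert the energy scale: 3.60e-3 keV⁴ = 3.60e-27 GeV⁴.
Result: 3.60e-27 × 2.316e20 = 8.338e-7 kg/m³.

8.338e-7 kg/m³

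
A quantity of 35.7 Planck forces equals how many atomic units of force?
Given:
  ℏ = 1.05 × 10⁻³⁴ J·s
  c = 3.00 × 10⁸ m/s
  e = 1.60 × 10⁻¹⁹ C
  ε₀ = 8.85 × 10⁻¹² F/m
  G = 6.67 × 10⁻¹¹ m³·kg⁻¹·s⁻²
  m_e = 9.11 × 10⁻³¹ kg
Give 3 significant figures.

5.21 × 10⁵²

Planck force: F_P = c⁴/G = 1.21 × 10⁴⁴ N
atomic unit of force: F_au = E_h/a₀ = m_e²e⁶/((4πε₀)³ℏ⁴) = 8.33 × 10⁻⁸ N
35.7 × 1.21 × 10⁴⁴ / 8.33 × 10⁻⁸ = 5.21 × 10⁵²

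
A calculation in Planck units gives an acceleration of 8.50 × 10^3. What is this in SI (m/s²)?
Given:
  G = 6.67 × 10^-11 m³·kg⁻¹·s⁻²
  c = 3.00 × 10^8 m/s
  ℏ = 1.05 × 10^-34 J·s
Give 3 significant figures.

4.75 × 10^55 m/s²

One Planck acceleration: a_P = √(c⁷/(ℏG)) = 5.59 × 10^51 m/s².
8.50 × 10^3 × 5.59 × 10^51 m/s² = 4.75 × 10^55 m/s²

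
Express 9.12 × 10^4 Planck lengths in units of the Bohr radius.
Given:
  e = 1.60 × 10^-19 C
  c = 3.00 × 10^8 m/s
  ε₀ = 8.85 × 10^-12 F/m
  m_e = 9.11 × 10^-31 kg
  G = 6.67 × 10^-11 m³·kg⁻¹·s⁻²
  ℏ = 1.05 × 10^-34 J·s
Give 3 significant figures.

2.79 × 10^-20

Planck length: ℓ_P = √(ℏG/c³) = 1.61 × 10^-35 m
Bohr radius: a₀ = 4πε₀ℏ²/(m_e e²) = 5.26 × 10^-11 m
9.12 × 10^4 × 1.61 × 10^-35 / 5.26 × 10^-11 = 2.79 × 10^-20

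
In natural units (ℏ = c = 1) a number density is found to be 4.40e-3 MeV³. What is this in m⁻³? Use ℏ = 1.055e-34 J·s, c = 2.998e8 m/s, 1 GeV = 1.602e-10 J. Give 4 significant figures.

Number density is [L]⁻³ = [E]³/(ℏc)³.
1 GeV³ → 1/(ℏc)³ × (1 GeV in J)³ = 1.299e47 m⁻³.
Convert the energy scale: 4.40e-3 MeV³ = 4.40e-12 GeV³.
Result: 4.40e-12 × 1.299e47 = 5.717e35 m⁻³.

5.717e35 m⁻³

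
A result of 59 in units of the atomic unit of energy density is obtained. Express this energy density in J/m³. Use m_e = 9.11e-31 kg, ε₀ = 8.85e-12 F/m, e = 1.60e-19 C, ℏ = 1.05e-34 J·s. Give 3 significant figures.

One atomic unit of energy density: u_au = E_h/a₀³ = m_e⁴e¹⁰/((4πε₀)⁵ℏ⁸) = 3.01e13 J/m³.
59 × 3.01e13 J/m³ = 1.78e15 J/m³

1.78e15 J/m³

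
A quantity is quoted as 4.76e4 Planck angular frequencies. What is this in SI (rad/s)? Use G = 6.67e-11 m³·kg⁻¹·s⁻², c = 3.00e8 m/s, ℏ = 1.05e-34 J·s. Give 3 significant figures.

One Planck angular frequency: ω_P = √(c⁵/(ℏG)) = 1.86e43 rad/s.
4.76e4 × 1.86e43 rad/s = 8.87e47 rad/s

8.87e47 rad/s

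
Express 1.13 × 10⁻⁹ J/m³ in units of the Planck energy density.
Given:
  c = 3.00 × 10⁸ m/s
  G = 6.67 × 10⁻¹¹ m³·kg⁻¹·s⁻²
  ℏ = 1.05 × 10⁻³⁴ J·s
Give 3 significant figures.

Planck energy density: u_P = c⁷/(ℏG²) = 4.68 × 10¹¹³ J/m³.
1.13 × 10⁻⁹ / 4.68 × 10¹¹³ = 2.41 × 10⁻¹²³

2.41 × 10⁻¹²³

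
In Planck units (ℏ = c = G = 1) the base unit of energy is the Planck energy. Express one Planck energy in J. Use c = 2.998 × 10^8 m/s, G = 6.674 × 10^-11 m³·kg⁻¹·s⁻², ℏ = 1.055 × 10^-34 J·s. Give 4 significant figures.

E_P = √(ℏc⁵/G)
  = √(3.828 × 10^18)
  = 1.957 × 10^9 J

1.957 × 10^9 J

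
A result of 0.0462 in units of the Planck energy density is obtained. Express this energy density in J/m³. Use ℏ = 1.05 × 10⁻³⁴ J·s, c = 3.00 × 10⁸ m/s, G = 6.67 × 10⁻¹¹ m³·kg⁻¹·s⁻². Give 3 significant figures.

2.16 × 10¹¹² J/m³

One Planck energy density: u_P = c⁷/(ℏG²) = 4.68 × 10¹¹³ J/m³.
0.0462 × 4.68 × 10¹¹³ J/m³ = 2.16 × 10¹¹² J/m³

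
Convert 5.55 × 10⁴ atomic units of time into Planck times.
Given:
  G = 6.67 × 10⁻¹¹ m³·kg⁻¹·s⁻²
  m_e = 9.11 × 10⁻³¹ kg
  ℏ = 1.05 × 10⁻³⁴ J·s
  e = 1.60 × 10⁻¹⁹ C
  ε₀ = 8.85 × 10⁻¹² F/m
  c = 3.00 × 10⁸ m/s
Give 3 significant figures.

2.48 × 10³¹

atomic unit of time: τ_au = (4πε₀)²ℏ³/(m_e e⁴) = 2.40 × 10⁻¹⁷ s
Planck time: t_P = √(ℏG/c⁵) = 5.37 × 10⁻⁴⁴ s
5.55 × 10⁴ × 2.40 × 10⁻¹⁷ / 5.37 × 10⁻⁴⁴ = 2.48 × 10³¹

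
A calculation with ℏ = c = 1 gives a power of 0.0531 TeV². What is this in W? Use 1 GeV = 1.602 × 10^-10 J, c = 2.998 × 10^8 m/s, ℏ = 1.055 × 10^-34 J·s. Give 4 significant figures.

Power is [E]/[T] = [E]²/ℏ.
1 GeV² → 1/ℏ × (1 GeV in J)² = 2.433 × 10^14 W.
Convert the energy scale: 0.0531 TeV² = 5.31 × 10^4 GeV².
Result: 5.31 × 10^4 × 2.433 × 10^14 = 1.292 × 10^19 W.

1.292 × 10^19 W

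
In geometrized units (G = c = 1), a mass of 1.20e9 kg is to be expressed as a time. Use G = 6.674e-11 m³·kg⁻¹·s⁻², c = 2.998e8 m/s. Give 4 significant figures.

2.972e-27 s

Mass → time via G/c³.
1.20e9 kg × (G/c³) = 2.972e-27 s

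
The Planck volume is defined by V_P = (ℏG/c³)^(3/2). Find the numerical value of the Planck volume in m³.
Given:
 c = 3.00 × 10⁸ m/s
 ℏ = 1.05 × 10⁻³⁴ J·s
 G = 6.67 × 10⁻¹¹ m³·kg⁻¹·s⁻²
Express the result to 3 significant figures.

4.18 × 10⁻¹⁰⁵ m³

V_P = (ℏG/c³)^(3/2)
  = √(1.75 × 10⁻²⁰⁹)
  = 4.18 × 10⁻¹⁰⁵ m³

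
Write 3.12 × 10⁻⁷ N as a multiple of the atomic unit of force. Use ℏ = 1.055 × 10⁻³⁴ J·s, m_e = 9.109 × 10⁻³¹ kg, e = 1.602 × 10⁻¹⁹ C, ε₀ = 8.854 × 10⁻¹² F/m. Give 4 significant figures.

atomic unit of force: F_au = E_h/a₀ = m_e²e⁶/((4πε₀)³ℏ⁴) = 8.220 × 10⁻⁸ N.
3.12 × 10⁻⁷ / 8.220 × 10⁻⁸ = 3.796

3.796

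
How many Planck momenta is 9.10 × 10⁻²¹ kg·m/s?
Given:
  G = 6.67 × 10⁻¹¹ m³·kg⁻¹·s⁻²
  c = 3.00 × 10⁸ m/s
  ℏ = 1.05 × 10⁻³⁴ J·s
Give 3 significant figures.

1.40 × 10⁻²¹

Planck momentum: p_P = √(ℏc³/G) = 6.52 kg·m/s.
9.10 × 10⁻²¹ / 6.52 = 1.40 × 10⁻²¹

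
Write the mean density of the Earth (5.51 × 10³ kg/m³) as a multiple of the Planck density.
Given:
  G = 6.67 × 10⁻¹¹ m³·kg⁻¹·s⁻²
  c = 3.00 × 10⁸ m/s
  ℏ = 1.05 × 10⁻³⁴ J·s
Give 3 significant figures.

Planck density: ρ_P = c⁵/(ℏG²) = 5.20 × 10⁹⁶ kg/m³.
5.51 × 10³ / 5.20 × 10⁹⁶ = 1.06 × 10⁻⁹³

1.06 × 10⁻⁹³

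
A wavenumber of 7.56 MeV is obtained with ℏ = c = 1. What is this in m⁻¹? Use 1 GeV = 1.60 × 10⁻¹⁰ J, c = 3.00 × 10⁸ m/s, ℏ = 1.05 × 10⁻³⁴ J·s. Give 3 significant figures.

Inverse length is [E]/(ℏc).
1 GeV → 1/(ℏc) × (1 GeV in J) = 5.08 × 10¹⁵ m⁻¹.
Convert the energy scale: 7.56 MeV = 7.56 × 10⁻³ GeV.
Result: 7.56 × 10⁻³ × 5.08 × 10¹⁵ = 3.84 × 10¹³ m⁻¹.

3.84 × 10¹³ m⁻¹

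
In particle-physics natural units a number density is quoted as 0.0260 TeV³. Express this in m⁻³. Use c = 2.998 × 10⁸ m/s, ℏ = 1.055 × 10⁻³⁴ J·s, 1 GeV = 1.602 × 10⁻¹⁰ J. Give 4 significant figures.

Number density is [L]⁻³ = [E]³/(ℏc)³.
1 GeV³ → 1/(ℏc)³ × (1 GeV in J)³ = 1.299 × 10⁴⁷ m⁻³.
Convert the energy scale: 0.0260 TeV³ = 2.60 × 10⁷ GeV³.
Result: 2.60 × 10⁷ × 1.299 × 10⁴⁷ = 3.378 × 10⁵⁴ m⁻³.

3.378 × 10⁵⁴ m⁻³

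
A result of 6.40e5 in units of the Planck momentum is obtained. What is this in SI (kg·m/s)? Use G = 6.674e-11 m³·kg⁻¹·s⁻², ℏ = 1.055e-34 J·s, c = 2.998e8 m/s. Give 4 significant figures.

One Planck momentum: p_P = √(ℏc³/G) = 6.527 kg·m/s.
6.40e5 × 6.527 kg·m/s = 4.177e6 kg·m/s

4.177e6 kg·m/s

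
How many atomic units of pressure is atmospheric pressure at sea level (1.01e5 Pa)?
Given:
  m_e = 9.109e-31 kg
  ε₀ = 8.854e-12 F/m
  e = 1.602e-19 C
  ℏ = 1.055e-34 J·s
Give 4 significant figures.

3.448e-9

atomic unit of pressure: P_au = E_h/a₀³ = m_e⁴e¹⁰/((4πε₀)⁵ℏ⁸) = 2.929e13 Pa.
1.01e5 / 2.929e13 = 3.448e-9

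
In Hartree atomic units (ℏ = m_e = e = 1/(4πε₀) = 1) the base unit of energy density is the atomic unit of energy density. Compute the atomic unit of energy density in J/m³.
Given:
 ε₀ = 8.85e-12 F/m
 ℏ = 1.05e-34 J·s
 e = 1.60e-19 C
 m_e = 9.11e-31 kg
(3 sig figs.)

u_au = E_h/a₀³ = m_e⁴e¹⁰/((4πε₀)⁵ℏ⁸)
E_h = 4.38e-18 J
a₀ = 5.26e-11 m
E_h/a₀³ = 3.01e13 J/m³

3.01e13 J/m³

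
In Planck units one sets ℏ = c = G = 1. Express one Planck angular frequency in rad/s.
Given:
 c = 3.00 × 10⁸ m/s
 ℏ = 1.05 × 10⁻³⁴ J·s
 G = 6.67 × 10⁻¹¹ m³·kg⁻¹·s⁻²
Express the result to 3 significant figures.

1.86 × 10⁴³ rad/s

ω_P = √(c⁵/(ℏG))
  = √(3.47 × 10⁸⁶)
  = 1.86 × 10⁴³ rad/s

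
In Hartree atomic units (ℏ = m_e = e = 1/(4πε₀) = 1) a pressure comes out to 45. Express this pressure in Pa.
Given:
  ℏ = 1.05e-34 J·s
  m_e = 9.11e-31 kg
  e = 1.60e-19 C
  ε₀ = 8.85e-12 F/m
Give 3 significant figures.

1.36e15 Pa

One atomic unit of pressure: P_au = E_h/a₀³ = m_e⁴e¹⁰/((4πε₀)⁵ℏ⁸) = 3.01e13 Pa.
45 × 3.01e13 Pa = 1.36e15 Pa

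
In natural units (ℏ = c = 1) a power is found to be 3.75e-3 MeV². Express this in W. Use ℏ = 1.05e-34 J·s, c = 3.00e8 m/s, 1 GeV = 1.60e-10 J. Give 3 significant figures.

9.14e5 W

Power is [E]/[T] = [E]²/ℏ.
1 GeV² → 1/ℏ × (1 GeV in J)² = 2.44e14 W.
Convert the energy scale: 3.75e-3 MeV² = 3.75e-9 GeV².
Result: 3.75e-9 × 2.44e14 = 9.14e5 W.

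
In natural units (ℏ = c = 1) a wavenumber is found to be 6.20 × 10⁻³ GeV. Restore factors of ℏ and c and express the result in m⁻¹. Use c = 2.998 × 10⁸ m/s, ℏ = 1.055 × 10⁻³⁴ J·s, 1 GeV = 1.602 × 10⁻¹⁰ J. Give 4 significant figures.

Inverse length is [E]/(ℏc).
1 GeV → 1/(ℏc) × (1 GeV in J) = 5.065 × 10¹⁵ m⁻¹.
Result: 6.20 × 10⁻³ × 5.065 × 10¹⁵ = 3.140 × 10¹³ m⁻¹.

3.140 × 10¹³ m⁻¹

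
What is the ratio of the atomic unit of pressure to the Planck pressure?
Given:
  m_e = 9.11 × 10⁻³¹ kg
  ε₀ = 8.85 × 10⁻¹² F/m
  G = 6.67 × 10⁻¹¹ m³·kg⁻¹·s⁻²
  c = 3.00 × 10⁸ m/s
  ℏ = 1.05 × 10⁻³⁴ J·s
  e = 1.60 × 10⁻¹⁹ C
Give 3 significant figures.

atomic unit of pressure: P_au = E_h/a₀³ = m_e⁴e¹⁰/((4πε₀)⁵ℏ⁸) = 3.01 × 10¹³ Pa
Planck pressure: p_P = c⁷/(ℏG²) = 4.68 × 10¹¹³ Pa
ratio = 3.01 × 10¹³ / 4.68 × 10¹¹³ = 6.44 × 10⁻¹⁰¹

6.44 × 10⁻¹⁰¹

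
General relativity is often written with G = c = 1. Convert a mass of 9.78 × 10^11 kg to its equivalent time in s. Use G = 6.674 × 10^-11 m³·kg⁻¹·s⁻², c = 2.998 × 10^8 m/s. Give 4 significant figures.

2.422 × 10^-24 s

Mass → time via G/c³.
9.78 × 10^11 kg × (G/c³) = 2.422 × 10^-24 s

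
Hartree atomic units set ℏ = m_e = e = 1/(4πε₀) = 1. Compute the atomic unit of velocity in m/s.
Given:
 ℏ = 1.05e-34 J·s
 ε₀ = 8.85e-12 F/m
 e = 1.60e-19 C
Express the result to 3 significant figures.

2.19e6 m/s

From ℏ = m_e = e = 1/(4πε₀) = 1 the velocity scale is v_au = e²/(4πε₀ℏ).
  = 2.56e-38 / 1.17e-44
  = 2.19e6 m/s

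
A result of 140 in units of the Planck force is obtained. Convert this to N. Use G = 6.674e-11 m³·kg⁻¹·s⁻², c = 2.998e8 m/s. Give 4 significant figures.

1.695e46 N

One Planck force: F_P = c⁴/G = 1.210e44 N.
140 × 1.210e44 N = 1.695e46 N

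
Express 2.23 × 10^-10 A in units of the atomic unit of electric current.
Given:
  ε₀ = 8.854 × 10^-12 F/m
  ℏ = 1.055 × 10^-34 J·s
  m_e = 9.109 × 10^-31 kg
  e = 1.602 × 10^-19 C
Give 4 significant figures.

3.373 × 10^-8

atomic unit of electric current: I_au = e E_h/ℏ = m_e e⁵/((4πε₀)²ℏ³) = 6.612 × 10^-3 A.
2.23 × 10^-10 / 6.612 × 10^-3 = 3.373 × 10^-8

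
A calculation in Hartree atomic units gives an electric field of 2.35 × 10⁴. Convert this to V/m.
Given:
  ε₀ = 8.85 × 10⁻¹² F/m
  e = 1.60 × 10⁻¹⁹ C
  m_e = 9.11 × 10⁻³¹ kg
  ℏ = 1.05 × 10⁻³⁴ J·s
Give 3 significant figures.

1.22 × 10¹⁶ V/m

One atomic unit of electric field: E_au = E_h/(e a₀) = m_e²e⁵/((4πε₀)³ℏ⁴) = 5.20 × 10¹¹ V/m.
2.35 × 10⁴ × 5.20 × 10¹¹ V/m = 1.22 × 10¹⁶ V/m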